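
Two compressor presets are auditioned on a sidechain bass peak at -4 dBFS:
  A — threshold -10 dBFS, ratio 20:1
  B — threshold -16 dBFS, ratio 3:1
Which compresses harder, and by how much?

A: GR = 6 − 6/20 = 5.7 dB.
B: GR = 12 − 12/3 = 8 dB.
B applies 2.3 dB more gain reduction.

B, by 2.3 dB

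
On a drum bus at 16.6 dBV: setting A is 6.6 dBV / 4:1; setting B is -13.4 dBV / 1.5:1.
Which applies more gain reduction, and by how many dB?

A: 10 dB over, compressed to 2.5 dB over, so 7.5 dB of GR.
B: 30 dB over, compressed to 20 dB over, so 10 dB of GR.
B applies 2.5 dB more gain reduction.

B, by 2.5 dB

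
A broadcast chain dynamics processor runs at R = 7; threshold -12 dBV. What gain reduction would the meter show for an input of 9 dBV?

Overshoot = 9 − (-12) = 21 dB.
After 7:1 compression the overshoot becomes 21/7 = 3 dB.
GR = overshoot in − overshoot out = 21 − 3 = 18 dB.

18 dB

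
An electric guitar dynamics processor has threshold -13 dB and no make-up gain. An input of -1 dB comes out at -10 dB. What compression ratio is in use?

Input overshoot = -1 − (-13) = 12 dB; output overshoot = -10 − (-13) = 3 dB.
Ratio = 12 / 3 = 4.

4:1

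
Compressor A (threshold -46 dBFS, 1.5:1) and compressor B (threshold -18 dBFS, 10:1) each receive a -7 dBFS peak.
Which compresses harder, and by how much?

A, by 3.1 dB

A: GR = 39 − 39/1.5 = 13 dB.
B: GR = 11 − 11/10 = 9.9 dB.
A reduces 3.1 dB more.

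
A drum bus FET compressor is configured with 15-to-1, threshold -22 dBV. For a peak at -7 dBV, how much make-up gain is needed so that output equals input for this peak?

Overshoot 15 dB → 15/15 = 1 dB after compression, so the compressed level is -22 + 1 = -21 dBV.
Make-up = target − compressed = -7 − (-21) = 14 dB.

14 dB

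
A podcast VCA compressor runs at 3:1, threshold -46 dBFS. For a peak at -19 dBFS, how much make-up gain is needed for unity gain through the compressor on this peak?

18 dB

Overshoot 27 dB → 27/3 = 9 dB after compression, so the compressed level is -46 + 9 = -37 dBFS.
Make-up = target − compressed = -19 − (-37) = 18 dB.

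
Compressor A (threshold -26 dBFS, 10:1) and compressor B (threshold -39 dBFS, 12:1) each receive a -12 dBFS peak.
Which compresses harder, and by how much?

B, by 12.15 dB

A: GR = 14 − 14/10 = 12.6 dB.
B: GR = 27 − 27/12 = 24.75 dB.
B reduces 12.15 dB more.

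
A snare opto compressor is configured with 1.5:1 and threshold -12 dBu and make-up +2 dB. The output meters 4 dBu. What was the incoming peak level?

9 dBu

Stripping the +2 dB make-up gives 2 dBu at the gain stage.
Post-compression overshoot = 2 − (-12) = 14 dB.
Before 1.5:1 compression the overshoot was 14 × 1.5 = 21 dB, so input = -12 + 21 = 9 dBu.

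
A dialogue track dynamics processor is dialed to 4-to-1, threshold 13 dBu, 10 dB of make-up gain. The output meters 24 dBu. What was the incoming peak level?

Stripping the +10 dB make-up gives 14 dBu at the gain stage.
Post-compression overshoot = 14 − 13 = 1 dB.
Input overshoot = R × output overshoot = 4 dB → input = 13 + 4 = 17 dBu.

17 dBu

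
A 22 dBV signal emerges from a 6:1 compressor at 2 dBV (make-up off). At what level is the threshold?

Gain reduction = 22 − 2 = 20 dB; output overshoot = GR / (R − 1) = 20 / 5 = 4 dB.
Threshold = output − output overshoot = 2 − 4 = -2 dBV.

-2 dBV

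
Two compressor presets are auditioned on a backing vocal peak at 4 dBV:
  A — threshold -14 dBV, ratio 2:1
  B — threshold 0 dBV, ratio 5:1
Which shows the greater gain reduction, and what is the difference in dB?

A, by 5.8 dB

A: 18 dB over, compressed to 9 dB over, so 9 dB of GR.
B: 4 dB over, compressed to 0.8 dB over, so 3.2 dB of GR.
A applies 5.8 dB more gain reduction.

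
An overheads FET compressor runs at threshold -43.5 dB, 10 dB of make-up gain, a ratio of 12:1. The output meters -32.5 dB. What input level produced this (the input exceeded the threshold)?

Stripping the +10 dB make-up gives -42.5 dB at the gain stage.
The compressed level sits -42.5 − (-43.5) = 1 dB over threshold.
Before 12:1 compression the overshoot was 1 × 12 = 12 dB, so input = -43.5 + 12 = -31.5 dB.

-31.5 dB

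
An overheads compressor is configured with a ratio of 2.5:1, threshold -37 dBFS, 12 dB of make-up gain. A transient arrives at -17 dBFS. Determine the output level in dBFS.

The input is 20 dB above the -37 dBFS threshold.
2.5:1 compression reduces that to 20/2.5 = 8 dB over.
So the level is -37 + 8 = -29 dBFS; make-up adds 12 dB, giving -17 dBFS.

-17 dBFS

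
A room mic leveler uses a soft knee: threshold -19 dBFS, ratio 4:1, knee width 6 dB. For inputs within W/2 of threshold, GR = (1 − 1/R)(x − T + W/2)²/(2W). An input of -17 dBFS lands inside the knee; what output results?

x − T + W/2 = -17 − (-19) + 3 = 5.
GR = (1 − 1/4) × 5² / 12 = 0.75 × 25 / 12 = 1.5625 dB.
Output = -17 − 1.5625 = -18.5625 dBFS.

-18.5625 dBFS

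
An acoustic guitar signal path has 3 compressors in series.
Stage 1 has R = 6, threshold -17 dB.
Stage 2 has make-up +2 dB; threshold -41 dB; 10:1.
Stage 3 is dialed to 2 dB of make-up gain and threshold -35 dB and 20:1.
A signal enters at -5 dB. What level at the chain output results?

Stage 1: 12 dB above -17 dB, reduced 6:1 to 2 dB above → -15 dB.
Stage 2: 26 dB above -41 dB, reduced 10:1 to 2.6 dB above → -38.4 dB; +2 dB make-up → -36.4 dB.
Stage 3: below threshold (-36.4 ≤ -35); passes unchanged; make-up brings it to -34.4 dB.

-34.4 dB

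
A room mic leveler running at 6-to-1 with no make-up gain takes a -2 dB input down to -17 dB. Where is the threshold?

-20 dB

Gain reduction = -2 − (-17) = 15 dB; output overshoot = GR / (R − 1) = 15 / 5 = 3 dB.
Threshold = output − output overshoot = -17 − 3 = -20 dB.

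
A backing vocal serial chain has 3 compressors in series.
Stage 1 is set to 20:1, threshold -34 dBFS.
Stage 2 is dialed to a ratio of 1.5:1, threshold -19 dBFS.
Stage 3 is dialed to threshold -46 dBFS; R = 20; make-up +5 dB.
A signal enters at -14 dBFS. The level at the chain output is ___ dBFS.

-40.35 dBFS

Stage 1: -14 dBFS is 20 dB over -34 dBFS; at 20:1 that becomes 1 dB over, giving -33 dBFS.
Stage 2: below threshold (-33 ≤ -19); passes unchanged; output -33 dBFS.
Stage 3: overshoot 13 dB → 13/20 = 0.65 dB → -45.35 dBFS; +5 dB make-up → -40.35 dBFS.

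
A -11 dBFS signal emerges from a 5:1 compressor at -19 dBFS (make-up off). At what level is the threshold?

-21 dBFS

Input is 10 dB above T (since output overshoot × R = input overshoot: (-19 − T)·5 = -11 − T gives T = -21 dBFS).
Check: -21 + (-11 − (-21))/5 = -21 + 2 = -19 dBFS. ✓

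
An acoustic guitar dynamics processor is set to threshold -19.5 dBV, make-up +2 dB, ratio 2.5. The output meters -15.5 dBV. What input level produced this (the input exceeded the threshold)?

Remove make-up: -15.5 − 2 = -17.5 dBV.
Post-compression overshoot = -17.5 − (-19.5) = 2 dB.
Undo the ratio: input overshoot = 2 × 2.5 = 5 dB, giving input = -14.5 dBV.

-14.5 dBV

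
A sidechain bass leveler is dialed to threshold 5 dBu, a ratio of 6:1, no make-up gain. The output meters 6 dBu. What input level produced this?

11 dBu

The compressed level sits 6 − 5 = 1 dB over threshold.
Undo the ratio: input overshoot = 1 × 6 = 6 dB, giving input = 11 dBu.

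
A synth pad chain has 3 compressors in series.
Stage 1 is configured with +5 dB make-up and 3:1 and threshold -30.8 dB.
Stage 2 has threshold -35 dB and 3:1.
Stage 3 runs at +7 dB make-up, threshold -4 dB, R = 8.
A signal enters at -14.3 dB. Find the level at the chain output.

Stage 1: 16.5 dB above -30.8 dB, reduced 3:1 to 5.5 dB above → -25.3 dB; +5 dB make-up → -20.3 dB.
Stage 2: 14.7 dB above -35 dB, reduced 3:1 to 4.9 dB above → -30.1 dB.
Stage 3: -30.1 dB ≤ -4 dB, so stage 3 doesn't engage; make-up brings it to -23.1 dB.

-23.1 dB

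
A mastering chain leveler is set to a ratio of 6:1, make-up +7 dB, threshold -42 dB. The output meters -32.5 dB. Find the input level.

Stripping the +7 dB make-up gives -39.5 dB at the gain stage.
The compressed level sits -39.5 − (-42) = 2.5 dB over threshold.
Before 6:1 compression the overshoot was 2.5 × 6 = 15 dB, so input = -42 + 15 = -27 dB.

-27 dB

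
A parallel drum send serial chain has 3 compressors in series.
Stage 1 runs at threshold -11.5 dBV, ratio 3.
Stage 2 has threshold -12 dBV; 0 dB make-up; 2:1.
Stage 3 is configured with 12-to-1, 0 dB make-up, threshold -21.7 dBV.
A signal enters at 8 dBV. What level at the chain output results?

Stage 1: 19.5 dB above -11.5 dBV, reduced 3:1 to 6.5 dB above → -5 dBV.
Stage 2: overshoot 7 dB → 7/2 = 3.5 dB → -8.5 dBV.
Stage 3: overshoot 13.2 dB → 13.2/12 = 1.1 dB → -20.6 dBV.

-20.6 dBV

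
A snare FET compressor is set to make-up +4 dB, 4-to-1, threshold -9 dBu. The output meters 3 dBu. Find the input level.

23 dBu

Stripping the +4 dB make-up gives -1 dBu at the gain stage.
Post-compression overshoot = -1 − (-9) = 8 dB.
Input overshoot = R × output overshoot = 32 dB → input = -9 + 32 = 23 dBu.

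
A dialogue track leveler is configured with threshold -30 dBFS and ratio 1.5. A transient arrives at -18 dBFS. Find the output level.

Overshoot: -18 − (-30) = 12 dB.
At 1.5:1 the overshoot is divided by 1.5, leaving 8 dB above threshold.
Output = -30 + 8 = -22 dBFS.

-22 dBFS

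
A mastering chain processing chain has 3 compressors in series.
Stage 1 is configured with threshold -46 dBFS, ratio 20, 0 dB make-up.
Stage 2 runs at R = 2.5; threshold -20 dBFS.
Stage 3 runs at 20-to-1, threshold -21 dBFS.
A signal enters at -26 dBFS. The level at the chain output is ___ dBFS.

Stage 1: -26 dBFS is 20 dB over -46 dBFS; at 20:1 that becomes 1 dB over, giving -45 dBFS.
Stage 2: -45 dBFS is at or below the -20 dBFS threshold — no compression; output -45 dBFS.
Stage 3: -45 dBFS is at or below the -21 dBFS threshold — no compression; output -45 dBFS.

-45 dBFS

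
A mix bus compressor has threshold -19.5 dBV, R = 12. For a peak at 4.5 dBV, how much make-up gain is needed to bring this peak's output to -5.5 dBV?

12 dB

The peak compresses to -19.5 + 24/12 = -17.5 dBV.
To reach -5.5 dBV requires -5.5 − (-17.5) = 12 dB of make-up.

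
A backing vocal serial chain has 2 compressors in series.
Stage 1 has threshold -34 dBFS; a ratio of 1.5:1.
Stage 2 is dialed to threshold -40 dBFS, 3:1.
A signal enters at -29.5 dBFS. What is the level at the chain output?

-37 dBFS

Stage 1: -29.5 dBFS is 4.5 dB over -34 dBFS; at 1.5:1 that becomes 3 dB over, giving -31 dBFS.
Stage 2: overshoot 9 dB → 9/3 = 3 dB → -37 dBFS.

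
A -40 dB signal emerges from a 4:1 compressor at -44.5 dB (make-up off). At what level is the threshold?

Gain reduction = -40 − (-44.5) = 4.5 dB; output overshoot = GR / (R − 1) = 4.5 / 3 = 1.5 dB.
Threshold = output − output overshoot = -44.5 − 1.5 = -46 dB.

-46 dB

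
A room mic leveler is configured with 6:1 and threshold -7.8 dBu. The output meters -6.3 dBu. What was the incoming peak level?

1.2 dBu

The compressed level sits -6.3 − (-7.8) = 1.5 dB over threshold.
Input overshoot = R × output overshoot = 9 dB → input = -7.8 + 9 = 1.2 dBu.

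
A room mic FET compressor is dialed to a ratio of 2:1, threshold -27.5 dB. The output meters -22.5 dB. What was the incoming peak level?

The compressed level sits -22.5 − (-27.5) = 5 dB over threshold.
Undo the ratio: input overshoot = 5 × 2 = 10 dB, giving input = -17.5 dB.

-17.5 dB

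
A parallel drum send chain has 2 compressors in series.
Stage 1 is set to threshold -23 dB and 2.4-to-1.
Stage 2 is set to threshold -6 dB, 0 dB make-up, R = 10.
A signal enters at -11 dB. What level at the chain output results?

Stage 1: overshoot 12 dB → 12/2.4 = 5 dB → -18 dB.
Stage 2: -18 dB ≤ -6 dB, so stage 2 doesn't engage; output -18 dB.

-18 dB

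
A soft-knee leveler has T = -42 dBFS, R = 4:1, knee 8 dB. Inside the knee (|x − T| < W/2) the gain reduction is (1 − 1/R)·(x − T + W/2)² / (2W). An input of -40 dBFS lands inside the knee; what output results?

-41.6875 dBFS

x − T + W/2 = -40 − (-42) + 4 = 6.
GR = (1 − 1/4) × 6² / 16 = 0.75 × 36 / 16 = 1.6875 dB.
Output = -40 − 1.6875 = -41.6875 dBFS.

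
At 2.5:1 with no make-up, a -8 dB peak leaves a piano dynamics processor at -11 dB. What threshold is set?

-13 dB

Input is 5 dB above T (since output overshoot × R = input overshoot: (-11 − T)·2.5 = -8 − T gives T = -13 dB).
Check: -13 + (-8 − (-13))/2.5 = -13 + 2 = -11 dB. ✓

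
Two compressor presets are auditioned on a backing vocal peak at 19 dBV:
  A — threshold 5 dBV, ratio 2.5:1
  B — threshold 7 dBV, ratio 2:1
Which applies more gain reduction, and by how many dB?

A: overshoot 14 dB → output overshoot 5.6 dB → GR 8.4 dB.
B: overshoot 12 dB → output overshoot 6 dB → GR 6 dB.
A reduces 2.4 dB more.

A, by 2.4 dB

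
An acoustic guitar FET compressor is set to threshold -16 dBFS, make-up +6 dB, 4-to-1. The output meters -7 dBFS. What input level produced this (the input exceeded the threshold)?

Remove make-up: -7 − 6 = -13 dBFS.
Post-compression overshoot = -13 − (-16) = 3 dB.
Before 4:1 compression the overshoot was 3 × 4 = 12 dB, so input = -16 + 12 = -4 dBFS.

-4 dBFS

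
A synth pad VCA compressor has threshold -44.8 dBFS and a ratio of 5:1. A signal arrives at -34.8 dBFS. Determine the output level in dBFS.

-42.8 dBFS

The input is 10 dB above the -44.8 dBFS threshold.
The 10 dB excess becomes 2 dB after 5:1 reduction.
Output = -44.8 + 2 = -42.8 dBFS.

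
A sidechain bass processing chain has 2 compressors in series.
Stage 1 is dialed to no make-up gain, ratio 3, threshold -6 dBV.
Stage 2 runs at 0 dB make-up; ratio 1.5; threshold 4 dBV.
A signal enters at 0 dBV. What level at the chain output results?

Stage 1: 0 dBV is 6 dB over -6 dBV; at 3:1 that becomes 2 dB over, giving -4 dBV.
Stage 2: -4 dBV is at or below the 4 dBV threshold — no compression; output -4 dBV.

-4 dBV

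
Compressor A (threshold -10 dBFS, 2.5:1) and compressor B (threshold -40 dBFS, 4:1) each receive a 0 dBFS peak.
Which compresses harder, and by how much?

A: overshoot 10 dB → output overshoot 4 dB → GR 6 dB.
B: overshoot 40 dB → output overshoot 10 dB → GR 30 dB.
B applies 24 dB more gain reduction.

B, by 24 dB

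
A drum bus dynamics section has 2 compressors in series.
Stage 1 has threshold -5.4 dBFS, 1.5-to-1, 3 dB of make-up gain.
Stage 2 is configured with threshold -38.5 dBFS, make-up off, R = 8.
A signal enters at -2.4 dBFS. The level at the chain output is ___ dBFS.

-33.7375 dBFS

Stage 1: -2.4 dBFS is 3 dB over -5.4 dBFS; at 1.5:1 that becomes 2 dB over, giving -3.4 dBFS; +3 dB make-up → -0.4 dBFS.
Stage 2: overshoot 38.1 dB → 38.1/8 = 4.7625 dB → -33.7375 dBFS.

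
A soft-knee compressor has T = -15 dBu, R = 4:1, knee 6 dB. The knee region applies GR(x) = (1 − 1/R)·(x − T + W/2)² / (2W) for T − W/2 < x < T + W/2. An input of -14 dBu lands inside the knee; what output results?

-15 dBu

x − T + W/2 = -14 − (-15) + 3 = 4.
GR = (1 − 1/4) × 4² / 12 = 0.75 × 16 / 12 = 1 dB.
Output = -14 − 1 = -15 dBu.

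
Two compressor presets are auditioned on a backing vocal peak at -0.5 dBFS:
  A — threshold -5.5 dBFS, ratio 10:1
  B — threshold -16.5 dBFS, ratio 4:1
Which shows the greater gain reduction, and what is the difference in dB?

B, by 7.5 dB

A: GR = 5 − 5/10 = 4.5 dB.
B: GR = 16 − 16/4 = 12 dB.
B reduces 7.5 dB more.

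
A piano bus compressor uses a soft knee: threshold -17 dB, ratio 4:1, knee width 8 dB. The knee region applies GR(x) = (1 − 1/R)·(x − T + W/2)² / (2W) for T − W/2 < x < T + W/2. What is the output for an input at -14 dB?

-16.296875 dB

x − T + W/2 = -14 − (-17) + 4 = 7.
GR = (1 − 1/4) × 7² / 16 = 0.75 × 49 / 16 = 2.296875 dB.
Output = -14 − 2.296875 = -16.296875 dB.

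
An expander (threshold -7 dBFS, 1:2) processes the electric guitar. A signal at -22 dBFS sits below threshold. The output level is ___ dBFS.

The input is 15 dB below the -7 dBFS threshold.
A 1:2 expander multiplies undershoot by 2: 15 × 2 = 30 dB below threshold.
Output = -7 − 30 = -37 dBFS.

-37 dBFS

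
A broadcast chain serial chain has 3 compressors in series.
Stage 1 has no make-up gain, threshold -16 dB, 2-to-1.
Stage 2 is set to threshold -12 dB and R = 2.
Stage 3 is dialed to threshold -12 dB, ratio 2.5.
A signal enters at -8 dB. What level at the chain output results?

-12 dB

Stage 1: -8 dB is 8 dB over -16 dB; at 2:1 that becomes 4 dB over, giving -12 dB.
Stage 2: -12 dB ≤ -12 dB, so stage 2 doesn't engage; output -12 dB.
Stage 3: -12 dB is at or below the -12 dB threshold — no compression; output -12 dB.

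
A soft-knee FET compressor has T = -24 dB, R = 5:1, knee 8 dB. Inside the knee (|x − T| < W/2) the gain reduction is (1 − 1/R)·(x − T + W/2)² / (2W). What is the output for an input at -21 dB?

x − T + W/2 = -21 − (-24) + 4 = 7.
GR = (1 − 1/5) × 7² / 16 = 0.8 × 49 / 16 = 2.45 dB.
Output = -21 − 2.45 = -23.45 dB.

-23.45 dB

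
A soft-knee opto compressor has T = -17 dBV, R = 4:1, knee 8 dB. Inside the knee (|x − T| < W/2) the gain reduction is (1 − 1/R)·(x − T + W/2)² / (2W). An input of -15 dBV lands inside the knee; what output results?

x − T + W/2 = -15 − (-17) + 4 = 6.
GR = (1 − 1/4) × 6² / 16 = 0.75 × 36 / 16 = 1.6875 dB.
Output = -15 − 1.6875 = -16.6875 dBV.

-16.6875 dBV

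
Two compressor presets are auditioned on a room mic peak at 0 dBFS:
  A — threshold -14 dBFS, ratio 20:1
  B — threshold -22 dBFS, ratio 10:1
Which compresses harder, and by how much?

A: GR = 14 − 14/20 = 13.3 dB.
B: GR = 22 − 22/10 = 19.8 dB.
Difference: 6.5 dB in favour of B.

B, by 6.5 dB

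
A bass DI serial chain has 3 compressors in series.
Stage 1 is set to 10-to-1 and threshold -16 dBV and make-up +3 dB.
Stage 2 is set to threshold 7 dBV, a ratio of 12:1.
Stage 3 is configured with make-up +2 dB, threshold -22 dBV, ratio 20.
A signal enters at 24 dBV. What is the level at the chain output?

-19.35 dBV

Stage 1: 40 dB above -16 dBV, reduced 10:1 to 4 dB above → -12 dBV; +3 dB make-up → -9 dBV.
Stage 2: below threshold (-9 ≤ 7); passes unchanged; output -9 dBV.
Stage 3: overshoot 13 dB → 13/20 = 0.65 dB → -21.35 dBV; +2 dB make-up → -19.35 dBV.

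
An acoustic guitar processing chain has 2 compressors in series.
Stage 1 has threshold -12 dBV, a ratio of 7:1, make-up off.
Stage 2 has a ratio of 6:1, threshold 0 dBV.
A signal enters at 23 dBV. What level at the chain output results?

Stage 1: overshoot 35 dB → 35/7 = 5 dB → -7 dBV.
Stage 2: below threshold (-7 ≤ 0); passes unchanged; output -7 dBV.

-7 dBV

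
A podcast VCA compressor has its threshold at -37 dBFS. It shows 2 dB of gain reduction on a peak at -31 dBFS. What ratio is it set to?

Input overshoot = -31 − (-37) = 6 dB.
Output overshoot = 6 − 2 = 4 dB.
Ratio = input overshoot / output overshoot = 6 / 4 = 1.5.

1.5:1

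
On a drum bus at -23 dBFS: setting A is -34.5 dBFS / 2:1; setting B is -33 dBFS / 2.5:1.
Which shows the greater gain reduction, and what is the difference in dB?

A: overshoot 11.5 dB → output overshoot 5.75 dB → GR 5.75 dB.
B: overshoot 10 dB → output overshoot 4 dB → GR 6 dB.
B applies 0.25 dB more gain reduction.

B, by 0.25 dB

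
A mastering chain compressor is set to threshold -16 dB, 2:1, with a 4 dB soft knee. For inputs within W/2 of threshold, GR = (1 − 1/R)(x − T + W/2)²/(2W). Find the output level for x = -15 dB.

-15.5625 dB

x − T + W/2 = -15 − (-16) + 2 = 3.
GR = (1 − 1/2) × 3² / 8 = 0.5 × 9 / 8 = 0.5625 dB.
Output = -15 − 0.5625 = -15.5625 dB.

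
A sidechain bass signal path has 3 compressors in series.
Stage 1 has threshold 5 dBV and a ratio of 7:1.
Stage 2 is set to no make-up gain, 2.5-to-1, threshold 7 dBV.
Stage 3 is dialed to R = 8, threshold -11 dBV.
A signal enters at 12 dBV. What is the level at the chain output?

Stage 1: overshoot 7 dB → 7/7 = 1 dB → 6 dBV.
Stage 2: below threshold (6 ≤ 7); passes unchanged; output 6 dBV.
Stage 3: overshoot 17 dB → 17/8 = 2.125 dB → -8.875 dBV.

-8.875 dBV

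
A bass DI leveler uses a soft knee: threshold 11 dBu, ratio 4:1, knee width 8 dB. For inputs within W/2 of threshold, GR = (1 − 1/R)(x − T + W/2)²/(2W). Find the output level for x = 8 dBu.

x − T + W/2 = 8 − 11 + 4 = 1.
GR = (1 − 1/4) × 1² / 16 = 0.75 × 1 / 16 = 0.046875 dB.
Output = 8 − 0.046875 = 7.953125 dBu.

7.953125 dBu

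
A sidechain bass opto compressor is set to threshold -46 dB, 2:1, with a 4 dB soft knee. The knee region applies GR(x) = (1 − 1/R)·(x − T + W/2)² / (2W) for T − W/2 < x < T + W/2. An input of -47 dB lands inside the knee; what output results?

-47.0625 dB

x − T + W/2 = -47 − (-46) + 2 = 1.
GR = (1 − 1/2) × 1² / 8 = 0.5 × 1 / 8 = 0.0625 dB.
Output = -47 − 0.0625 = -47.0625 dB.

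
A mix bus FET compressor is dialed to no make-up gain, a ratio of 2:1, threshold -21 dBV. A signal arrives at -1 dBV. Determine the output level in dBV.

Overshoot: -1 − (-21) = 20 dB.
2:1 compression reduces that to 20/2 = 10 dB over.
So the level is -21 + 10 = -11 dBV.

-11 dBV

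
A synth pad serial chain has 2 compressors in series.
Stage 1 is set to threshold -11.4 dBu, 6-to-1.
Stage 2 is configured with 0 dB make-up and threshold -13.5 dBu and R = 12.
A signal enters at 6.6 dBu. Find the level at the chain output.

-13.075 dBu

Stage 1: overshoot 18 dB → 18/6 = 3 dB → -8.4 dBu.
Stage 2: 5.1 dB above -13.5 dBu, reduced 12:1 to 0.425 dB above → -13.075 dBu.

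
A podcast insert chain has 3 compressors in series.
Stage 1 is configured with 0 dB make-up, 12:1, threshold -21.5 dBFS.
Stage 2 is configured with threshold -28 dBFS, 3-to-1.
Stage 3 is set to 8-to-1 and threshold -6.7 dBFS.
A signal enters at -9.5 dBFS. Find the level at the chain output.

Stage 1: 12 dB above -21.5 dBFS, reduced 12:1 to 1 dB above → -20.5 dBFS.
Stage 2: 7.5 dB above -28 dBFS, reduced 3:1 to 2.5 dB above → -25.5 dBFS.
Stage 3: -25.5 dBFS is at or below the -6.7 dBFS threshold — no compression; output -25.5 dBFS.

-25.5 dBFS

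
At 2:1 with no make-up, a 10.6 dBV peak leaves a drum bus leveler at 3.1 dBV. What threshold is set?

Let T be the threshold. Output overshoot = (input overshoot)/R, so 3.1 − T = (10.6 − T)/2.
2·(3.1 − T) = 10.6 − T → 1·T = 6.2 − 10.6 = -4.4.
T = -4.4/1 = -4.4 dBV.

-4.4 dBV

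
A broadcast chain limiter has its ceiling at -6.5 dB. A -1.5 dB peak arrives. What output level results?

-6.5 dB

At ∞:1, everything above -6.5 dB is held at the ceiling.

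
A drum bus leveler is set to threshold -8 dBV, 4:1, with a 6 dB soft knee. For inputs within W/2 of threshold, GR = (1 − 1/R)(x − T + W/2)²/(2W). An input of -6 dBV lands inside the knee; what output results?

x − T + W/2 = -6 − (-8) + 3 = 5.
GR = (1 − 1/4) × 5² / 12 = 0.75 × 25 / 12 = 1.5625 dB.
Output = -6 − 1.5625 = -7.5625 dBV.

-7.5625 dBV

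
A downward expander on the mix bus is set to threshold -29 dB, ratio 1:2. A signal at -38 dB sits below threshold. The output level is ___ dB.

-47 dB

Undershoot = (-29) − (-38) = 9 dB.
At 1:2, that expands to 18 dB under threshold.
Output = -29 − 18 = -47 dB.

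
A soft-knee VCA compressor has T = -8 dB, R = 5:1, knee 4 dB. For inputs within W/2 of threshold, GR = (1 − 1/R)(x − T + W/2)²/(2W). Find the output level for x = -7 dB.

-7.9 dB

x − T + W/2 = -7 − (-8) + 2 = 3.
GR = (1 − 1/5) × 3² / 8 = 0.8 × 9 / 8 = 0.9 dB.
Output = -7 − 0.9 = -7.9 dB.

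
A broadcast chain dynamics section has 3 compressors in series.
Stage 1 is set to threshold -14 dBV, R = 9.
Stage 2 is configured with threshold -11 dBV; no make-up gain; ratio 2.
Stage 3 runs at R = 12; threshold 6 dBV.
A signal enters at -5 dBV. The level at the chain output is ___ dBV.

Stage 1: overshoot 9 dB → 9/9 = 1 dB → -13 dBV.
Stage 2: -13 dBV ≤ -11 dBV, so stage 2 doesn't engage; output -13 dBV.
Stage 3: -13 dBV ≤ 6 dBV, so stage 3 doesn't engage; output -13 dBV.

-13 dBV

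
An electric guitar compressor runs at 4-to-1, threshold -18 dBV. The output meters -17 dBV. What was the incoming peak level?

Post-compression overshoot = -17 − (-18) = 1 dB.
Input overshoot = R × output overshoot = 4 dB → input = -18 + 4 = -14 dBV.

-14 dBV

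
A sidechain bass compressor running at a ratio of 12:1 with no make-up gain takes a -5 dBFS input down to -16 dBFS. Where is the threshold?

Input is 12 dB above T (since output overshoot × R = input overshoot: (-16 − T)·12 = -5 − T gives T = -17 dBFS).
Check: -17 + (-5 − (-17))/12 = -17 + 1 = -16 dBFS. ✓

-17 dBFS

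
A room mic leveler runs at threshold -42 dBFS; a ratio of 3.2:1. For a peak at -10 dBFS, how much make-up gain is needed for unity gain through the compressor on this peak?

Overshoot 32 dB → 32/3.2 = 10 dB after compression, so the compressed level is -42 + 10 = -32 dBFS.
Make-up = target − compressed = -10 − (-32) = 22 dB.

22 dB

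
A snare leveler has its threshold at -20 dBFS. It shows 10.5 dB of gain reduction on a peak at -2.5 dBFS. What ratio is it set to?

Input overshoot = -2.5 − (-20) = 17.5 dB.
Output overshoot = 17.5 − 10.5 = 7 dB.
Ratio = input overshoot / output overshoot = 17.5 / 7 = 2.5.

2.5:1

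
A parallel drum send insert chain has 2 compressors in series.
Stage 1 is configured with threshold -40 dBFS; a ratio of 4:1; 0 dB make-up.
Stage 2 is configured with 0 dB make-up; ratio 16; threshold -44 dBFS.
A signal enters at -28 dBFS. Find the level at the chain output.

Stage 1: 12 dB above -40 dBFS, reduced 4:1 to 3 dB above → -37 dBFS.
Stage 2: overshoot 7 dB → 7/16 = 0.4375 dB → -43.5625 dBFS.

-43.5625 dBFS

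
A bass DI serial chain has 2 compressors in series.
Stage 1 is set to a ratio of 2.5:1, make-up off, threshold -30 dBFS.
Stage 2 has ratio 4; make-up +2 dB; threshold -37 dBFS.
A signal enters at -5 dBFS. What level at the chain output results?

-30.75 dBFS

Stage 1: 25 dB above -30 dBFS, reduced 2.5:1 to 10 dB above → -20 dBFS.
Stage 2: -20 dBFS is 17 dB over -37 dBFS; at 4:1 that becomes 4.25 dB over, giving -32.75 dBFS; +2 dB make-up → -30.75 dBFS.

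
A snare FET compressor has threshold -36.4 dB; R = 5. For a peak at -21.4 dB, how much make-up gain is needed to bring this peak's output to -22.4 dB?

11 dB

Overshoot 15 dB → 15/5 = 3 dB after compression, so the compressed level is -36.4 + 3 = -33.4 dB.
Make-up = target − compressed = -22.4 − (-33.4) = 11 dB.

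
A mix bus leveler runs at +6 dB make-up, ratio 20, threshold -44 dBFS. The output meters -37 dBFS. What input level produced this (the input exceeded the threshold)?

-24 dBFS

Stripping the +6 dB make-up gives -43 dBFS at the gain stage.
The compressed level sits -43 − (-44) = 1 dB over threshold.
Before 20:1 compression the overshoot was 1 × 20 = 20 dB, so input = -44 + 20 = -24 dBFS.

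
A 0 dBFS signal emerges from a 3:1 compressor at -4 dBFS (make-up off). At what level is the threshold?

Input is 6 dB above T (since output overshoot × R = input overshoot: (-4 − T)·3 = 0 − T gives T = -6 dBFS).
Check: -6 + (0 − (-6))/3 = -6 + 2 = -4 dBFS. ✓

-6 dBFS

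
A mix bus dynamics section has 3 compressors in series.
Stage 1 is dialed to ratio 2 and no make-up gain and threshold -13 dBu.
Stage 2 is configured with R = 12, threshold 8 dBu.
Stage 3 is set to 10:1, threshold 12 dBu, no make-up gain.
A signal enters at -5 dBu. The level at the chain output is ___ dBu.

Stage 1: -5 dBu is 8 dB over -13 dBu; at 2:1 that becomes 4 dB over, giving -9 dBu.
Stage 2: below threshold (-9 ≤ 8); passes unchanged; output -9 dBu.
Stage 3: -9 dBu is at or below the 12 dBu threshold — no compression; output -9 dBu.

-9 dBu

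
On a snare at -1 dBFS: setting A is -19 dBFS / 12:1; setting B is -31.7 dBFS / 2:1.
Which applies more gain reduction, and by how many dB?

A: overshoot 18 dB → output overshoot 1.5 dB → GR 16.5 dB.
B: overshoot 30.7 dB → output overshoot 15.35 dB → GR 15.35 dB.
Difference: 1.15 dB in favour of A.

A, by 1.15 dB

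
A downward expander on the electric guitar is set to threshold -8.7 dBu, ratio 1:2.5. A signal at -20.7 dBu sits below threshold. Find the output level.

-38.7 dBu

Undershoot = (-8.7) − (-20.7) = 12 dB.
At 1:2.5, that expands to 30 dB under threshold.
Output = -8.7 − 30 = -38.7 dBu.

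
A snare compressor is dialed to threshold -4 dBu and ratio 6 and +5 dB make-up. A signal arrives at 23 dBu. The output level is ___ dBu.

Overshoot: 23 − (-4) = 27 dB.
At 6:1 the overshoot is divided by 6, leaving 4.5 dB above threshold.
That puts the output at 0.5 dBu; make-up adds 5 dB, giving 5.5 dBu.

5.5 dBu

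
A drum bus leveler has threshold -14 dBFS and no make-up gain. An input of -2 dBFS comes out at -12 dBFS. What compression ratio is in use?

6:1

Input overshoot = -2 − (-14) = 12 dB; output overshoot = -12 − (-14) = 2 dB.
Ratio = 12 / 2 = 6.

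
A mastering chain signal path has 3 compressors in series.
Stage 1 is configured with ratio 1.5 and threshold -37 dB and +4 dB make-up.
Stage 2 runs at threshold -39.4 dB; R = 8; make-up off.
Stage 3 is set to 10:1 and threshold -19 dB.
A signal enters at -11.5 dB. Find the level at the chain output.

Stage 1: overshoot 25.5 dB → 25.5/1.5 = 17 dB → -20 dB; +4 dB make-up → -16 dB.
Stage 2: overshoot 23.4 dB → 23.4/8 = 2.925 dB → -36.475 dB.
Stage 3: -36.475 dB is at or below the -19 dB threshold — no compression; output -36.475 dB.

-36.475 dB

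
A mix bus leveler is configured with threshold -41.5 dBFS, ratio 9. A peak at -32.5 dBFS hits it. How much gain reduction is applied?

8 dB

Overshoot = -32.5 − (-41.5) = 9 dB.
At 9:1, output sits 9/9 = 1 dB above threshold.
So the signal is attenuated by 9 − 1 = 8 dB.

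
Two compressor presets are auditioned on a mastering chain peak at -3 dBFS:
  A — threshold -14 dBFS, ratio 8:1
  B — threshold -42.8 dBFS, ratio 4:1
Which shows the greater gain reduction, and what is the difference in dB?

B, by 20.225 dB

A: GR = 11 − 11/8 = 9.625 dB.
B: GR = 39.8 − 39.8/4 = 29.85 dB.
B applies 20.225 dB more gain reduction.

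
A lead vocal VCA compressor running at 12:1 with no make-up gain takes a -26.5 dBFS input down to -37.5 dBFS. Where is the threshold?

Gain reduction = -26.5 − (-37.5) = 11 dB; output overshoot = GR / (R − 1) = 11 / 11 = 1 dB.
Threshold = output − output overshoot = -37.5 − 1 = -38.5 dBFS.

-38.5 dBFS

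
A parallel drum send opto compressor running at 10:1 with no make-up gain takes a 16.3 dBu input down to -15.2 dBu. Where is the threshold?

Gain reduction = 16.3 − (-15.2) = 31.5 dB; output overshoot = GR / (R − 1) = 31.5 / 9 = 3.5 dB.
Threshold = output − output overshoot = -15.2 − 3.5 = -18.7 dBu.

-18.7 dBu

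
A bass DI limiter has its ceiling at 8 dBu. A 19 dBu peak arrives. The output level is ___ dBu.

The limiter clamps the peak to its 8 dBu ceiling.

8 dBu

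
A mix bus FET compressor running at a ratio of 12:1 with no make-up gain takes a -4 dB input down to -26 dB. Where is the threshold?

Let T be the threshold. Output overshoot = (input overshoot)/R, so -26 − T = (-4 − T)/12.
12·(-26 − T) = -4 − T → 11·T = -312 − (-4) = -308.
T = -308/11 = -28 dB.

-28 dB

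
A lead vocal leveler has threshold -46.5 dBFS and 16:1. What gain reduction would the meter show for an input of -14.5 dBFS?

30 dB

The signal is 32 dB above threshold.
After 16:1 compression the overshoot becomes 32/16 = 2 dB.
So the signal is attenuated by 32 − 2 = 30 dB.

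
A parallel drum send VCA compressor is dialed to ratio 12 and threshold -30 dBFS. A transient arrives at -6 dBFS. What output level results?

-6 dBFS sits 24 dB over threshold.
At 12:1 the overshoot is divided by 12, leaving 2 dB above threshold.
Output = -30 + 2 = -28 dBFS.

-28 dBFS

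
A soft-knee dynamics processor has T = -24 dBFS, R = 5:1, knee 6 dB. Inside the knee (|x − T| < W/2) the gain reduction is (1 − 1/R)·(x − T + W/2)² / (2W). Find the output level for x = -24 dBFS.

-24.6 dBFS

x − T + W/2 = -24 − (-24) + 3 = 3.
GR = (1 − 1/5) × 3² / 12 = 0.8 × 9 / 12 = 0.6 dB.
Output = -24 − 0.6 = -24.6 dBFS.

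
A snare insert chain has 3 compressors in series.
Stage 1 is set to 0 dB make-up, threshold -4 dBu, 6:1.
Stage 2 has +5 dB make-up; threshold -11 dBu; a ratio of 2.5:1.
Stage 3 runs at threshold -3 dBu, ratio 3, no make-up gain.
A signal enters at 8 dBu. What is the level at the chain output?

-2.8 dBu

Stage 1: overshoot 12 dB → 12/6 = 2 dB → -2 dBu.
Stage 2: 9 dB above -11 dBu, reduced 2.5:1 to 3.6 dB above → -7.4 dBu; +5 dB make-up → -2.4 dBu.
Stage 3: 0.6 dB above -3 dBu, reduced 3:1 to 0.2 dB above → -2.8 dBu.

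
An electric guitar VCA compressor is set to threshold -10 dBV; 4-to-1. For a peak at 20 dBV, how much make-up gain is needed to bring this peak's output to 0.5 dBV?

The peak compresses to -10 + 30/4 = -2.5 dBV.
To reach 0.5 dBV requires 0.5 − (-2.5) = 3 dB of make-up.

3 dB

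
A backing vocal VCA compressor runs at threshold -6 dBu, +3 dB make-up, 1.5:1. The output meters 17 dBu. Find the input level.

24 dBu

Stripping the +3 dB make-up gives 14 dBu at the gain stage.
That's 20 dB above the -6 dBu threshold.
Undo the ratio: input overshoot = 20 × 1.5 = 30 dB, giving input = 24 dBu.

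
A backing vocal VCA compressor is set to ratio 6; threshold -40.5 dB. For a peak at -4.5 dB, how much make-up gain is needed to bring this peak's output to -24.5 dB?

10 dB

The peak compresses to -40.5 + 36/6 = -34.5 dB.
To reach -24.5 dB requires -24.5 − (-34.5) = 10 dB of make-up.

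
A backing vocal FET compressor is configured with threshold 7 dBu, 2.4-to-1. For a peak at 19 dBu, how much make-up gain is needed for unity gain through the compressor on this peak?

7 dB

Without make-up, output = threshold + overshoot/2.4 = 7 + 5 = 12 dBu.
Gap to target: 7 dB.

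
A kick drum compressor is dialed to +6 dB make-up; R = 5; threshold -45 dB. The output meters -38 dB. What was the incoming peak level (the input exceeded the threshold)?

Stripping the +6 dB make-up gives -44 dB at the gain stage.
The compressed level sits -44 − (-45) = 1 dB over threshold.
Input overshoot = R × output overshoot = 5 dB → input = -45 + 5 = -40 dB.

-40 dB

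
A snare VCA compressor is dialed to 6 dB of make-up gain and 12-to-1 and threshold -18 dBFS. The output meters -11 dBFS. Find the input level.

Remove make-up: -11 − 6 = -17 dBFS.
That's 1 dB above the -18 dBFS threshold.
Before 12:1 compression the overshoot was 1 × 12 = 12 dB, so input = -18 + 12 = -6 dBFS.

-6 dBFS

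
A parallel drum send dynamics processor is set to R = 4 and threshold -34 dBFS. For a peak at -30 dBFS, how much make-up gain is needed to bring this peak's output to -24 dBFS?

The peak compresses to -34 + 4/4 = -33 dBFS.
To reach -24 dBFS requires -24 − (-33) = 9 dB of make-up.

9 dB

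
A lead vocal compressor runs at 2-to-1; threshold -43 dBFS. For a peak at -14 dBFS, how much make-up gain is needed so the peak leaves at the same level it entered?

Without make-up, output = threshold + overshoot/2 = -43 + 14.5 = -28.5 dBFS.
Gap to target: 14.5 dB.

14.5 dB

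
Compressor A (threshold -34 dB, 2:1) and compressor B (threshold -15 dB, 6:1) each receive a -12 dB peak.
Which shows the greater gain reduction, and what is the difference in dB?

A, by 8.5 dB

A: GR = 22 − 22/2 = 11 dB.
B: GR = 3 − 3/6 = 2.5 dB.
A applies 8.5 dB more gain reduction.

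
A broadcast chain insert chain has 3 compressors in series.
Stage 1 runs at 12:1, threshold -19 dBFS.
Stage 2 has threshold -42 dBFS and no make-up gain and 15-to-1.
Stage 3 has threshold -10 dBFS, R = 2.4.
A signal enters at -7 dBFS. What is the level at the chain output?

-40.4 dBFS

Stage 1: 12 dB above -19 dBFS, reduced 12:1 to 1 dB above → -18 dBFS.
Stage 2: overshoot 24 dB → 24/15 = 1.6 dB → -40.4 dBFS.
Stage 3: -40.4 dBFS ≤ -10 dBFS, so stage 3 doesn't engage; output -40.4 dBFS.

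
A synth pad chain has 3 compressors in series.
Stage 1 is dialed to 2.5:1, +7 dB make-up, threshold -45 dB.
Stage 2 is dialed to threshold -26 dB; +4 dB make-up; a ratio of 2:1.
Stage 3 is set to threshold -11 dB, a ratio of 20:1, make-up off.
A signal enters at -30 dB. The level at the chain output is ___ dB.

Stage 1: 15 dB above -45 dB, reduced 2.5:1 to 6 dB above → -39 dB; +7 dB make-up → -32 dB.
Stage 2: below threshold (-32 ≤ -26); passes unchanged; make-up brings it to -28 dB.
Stage 3: -28 dB is at or below the -11 dB threshold — no compression; output -28 dB.

-28 dB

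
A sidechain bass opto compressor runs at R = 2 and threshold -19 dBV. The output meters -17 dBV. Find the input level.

-15 dBV

The compressed level sits -17 − (-19) = 2 dB over threshold.
Before 2:1 compression the overshoot was 2 × 2 = 4 dB, so input = -19 + 4 = -15 dBV.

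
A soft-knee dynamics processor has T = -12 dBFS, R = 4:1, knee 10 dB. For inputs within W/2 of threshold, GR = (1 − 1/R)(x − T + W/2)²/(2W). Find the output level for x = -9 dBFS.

-11.4 dBFS

x − T + W/2 = -9 − (-12) + 5 = 8.
GR = (1 − 1/4) × 8² / 20 = 0.75 × 64 / 20 = 2.4 dB.
Output = -9 − 2.4 = -11.4 dBFS.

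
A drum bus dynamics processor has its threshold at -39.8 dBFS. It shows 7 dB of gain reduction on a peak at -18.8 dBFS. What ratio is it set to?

Input overshoot = -18.8 − (-39.8) = 21 dB.
Output overshoot = 21 − 7 = 14 dB.
Ratio = input overshoot / output overshoot = 21 / 14 = 1.5.

1.5:1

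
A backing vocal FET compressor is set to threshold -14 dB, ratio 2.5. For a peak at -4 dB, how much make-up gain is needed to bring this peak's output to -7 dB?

3 dB

The peak compresses to -14 + 10/2.5 = -10 dB.
To reach -7 dB requires -7 − (-10) = 3 dB of make-up.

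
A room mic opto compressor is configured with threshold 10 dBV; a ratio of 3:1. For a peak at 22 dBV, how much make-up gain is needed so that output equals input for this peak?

Overshoot 12 dB → 12/3 = 4 dB after compression, so the compressed level is 10 + 4 = 14 dBV.
Make-up = target − compressed = 22 − 14 = 8 dB.

8 dB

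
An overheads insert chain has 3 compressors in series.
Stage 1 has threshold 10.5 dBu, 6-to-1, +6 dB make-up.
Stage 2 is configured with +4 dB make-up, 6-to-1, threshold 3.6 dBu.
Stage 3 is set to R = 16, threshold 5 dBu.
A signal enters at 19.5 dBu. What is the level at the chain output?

5.3125 dBu

Stage 1: 9 dB above 10.5 dBu, reduced 6:1 to 1.5 dB above → 12 dBu; +6 dB make-up → 18 dBu.
Stage 2: 18 dBu is 14.4 dB over 3.6 dBu; at 6:1 that becomes 2.4 dB over, giving 6 dBu; +4 dB make-up → 10 dBu.
Stage 3: overshoot 5 dB → 5/16 = 0.3125 dB → 5.3125 dBu.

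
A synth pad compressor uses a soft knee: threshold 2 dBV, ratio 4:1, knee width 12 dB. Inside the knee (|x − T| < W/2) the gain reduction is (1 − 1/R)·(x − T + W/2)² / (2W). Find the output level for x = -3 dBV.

-3.03125 dBV

x − T + W/2 = -3 − 2 + 6 = 1.
GR = (1 − 1/4) × 1² / 24 = 0.75 × 1 / 24 = 0.03125 dB.
Output = -3 − 0.03125 = -3.03125 dBV.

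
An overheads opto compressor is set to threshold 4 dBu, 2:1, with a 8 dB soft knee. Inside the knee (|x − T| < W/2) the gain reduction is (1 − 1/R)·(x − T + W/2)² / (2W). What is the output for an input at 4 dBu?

x − T + W/2 = 4 − 4 + 4 = 4.
GR = (1 − 1/2) × 4² / 16 = 0.5 × 16 / 16 = 0.5 dB.
Output = 4 − 0.5 = 3.5 dBu.

3.5 dBu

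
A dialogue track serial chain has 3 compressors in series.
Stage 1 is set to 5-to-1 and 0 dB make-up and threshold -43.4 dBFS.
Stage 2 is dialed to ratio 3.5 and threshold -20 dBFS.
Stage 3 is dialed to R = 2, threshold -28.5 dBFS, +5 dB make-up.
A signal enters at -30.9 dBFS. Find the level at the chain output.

Stage 1: overshoot 12.5 dB → 12.5/5 = 2.5 dB → -40.9 dBFS.
Stage 2: -40.9 dBFS is at or below the -20 dBFS threshold — no compression; output -40.9 dBFS.
Stage 3: -40.9 dBFS is at or below the -28.5 dBFS threshold — no compression; make-up brings it to -35.9 dBFS.

-35.9 dBFS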